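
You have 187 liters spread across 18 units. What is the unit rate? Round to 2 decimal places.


Total liters = 187
Number of units = 18
Unit rate = 187 / 18
= 10.39 liters per unit

10.39


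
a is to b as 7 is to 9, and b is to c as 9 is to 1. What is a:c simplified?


Given a:b = 7:9 and b:c = 9:1
Make b consistent. Multiply first ratio by 9: a:b = 63:81
Multiply second ratio by 9: b:c = 81:9
Now b = 81 in both, so a:b:c = 63:81:9
Therefore a:c = 63:9
Simplify by GCD: a:c = 7:1

7:1


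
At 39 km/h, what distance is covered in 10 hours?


Using distance = speed * time
Speed = 39 km/h
Time = 10 hours
Distance = 39 * 10
= 390 km

390


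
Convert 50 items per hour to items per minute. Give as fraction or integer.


Converting from per hour to per minute
Rate = 50 items per hour
Divide by 60: 50/60
= 5/6 items per minute

5/6


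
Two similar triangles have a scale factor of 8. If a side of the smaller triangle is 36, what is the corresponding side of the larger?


Similar triangles have proportional sides
Scale factor = 8
Smaller side = 36
Corresponding larger side = 36 * 8
= 288

288


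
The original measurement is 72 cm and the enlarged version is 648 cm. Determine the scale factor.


Original length = 72 cm
Scaled length = 648 cm
Scale factor = 648 / 72
= 9

9


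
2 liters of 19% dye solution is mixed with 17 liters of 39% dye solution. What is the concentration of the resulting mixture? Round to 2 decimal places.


Solute in mixture 1 = 19% of 2 L = 2*19/100 = 19/50 L
Solute in mixture 2 = 39% of 17 L = 17*39/100 = 663/100 L
Total solute = 19/50 + 663/100 = 701/100 L
Total volume = 2 + 17 = 19 L
Final concentration = 701/100/19 * 100 = 36.89%

36.89


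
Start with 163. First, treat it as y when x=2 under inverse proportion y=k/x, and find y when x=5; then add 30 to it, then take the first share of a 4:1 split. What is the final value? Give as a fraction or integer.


Start with 163.
Step 1: Inverse prop: k = (163)*2; new y = k/5 = 163*2/5 = 326/5
Step 2: Add 30: 326/5+30=476/5; split 4:1 first = 476/5*4/5 = 1904/25
Final result = 1904/25

1904/25


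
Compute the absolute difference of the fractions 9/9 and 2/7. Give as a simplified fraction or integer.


Simplify: 9/9 = 1 and 2/7 = 2/7
Find common denominator: LCD = 7
Convert: 7/7 and 2/7
Difference = |7 - 2|/7 = 5/7
Simplified = 5/7

5/7


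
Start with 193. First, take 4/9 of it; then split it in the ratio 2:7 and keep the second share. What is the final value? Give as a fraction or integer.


Start with 193.
Step 1: Take 4/9: 193 * 4/9 = 772/9
Step 2: Split 2:7, second share = 772/9 * 7/9 = 5404/81
Final result = 5404/81

5404/81


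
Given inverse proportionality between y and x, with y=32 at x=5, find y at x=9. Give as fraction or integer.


Inverse proportion: y = k/x
Find k: k = 5 * 32 = 160
Compute y at x=9: y = 160/9
y = 160/9

160/9


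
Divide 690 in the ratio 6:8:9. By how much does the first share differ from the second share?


Total parts = 6 + 8 + 9 = 23
Value per part = 690 / 23 = 30
Shares: 6*30=180, 8*30=240, 9*30=270
First share = 180, second share = 240
Difference = |180 - 240| = 60

60


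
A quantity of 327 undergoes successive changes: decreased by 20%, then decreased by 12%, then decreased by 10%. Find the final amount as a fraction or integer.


Start: 327
Step 1: decrease by 20% => multiply by 80/100
  327 * 80/100 = 1308/5
Step 2: decrease by 12% => multiply by 88/100
  1308/5 * 88/100 = 28776/125
Step 3: decrease by 10% => multiply by 90/100
  28776/125 * 90/100 = 129492/625
Final value = 129492/625

129492/625


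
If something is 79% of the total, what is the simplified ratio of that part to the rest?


Part = 79%, Remainder = 21%
Ratio = 79:21
GCD(79, 21) = 1
Simplify: 79:21 = 79:21

79:21


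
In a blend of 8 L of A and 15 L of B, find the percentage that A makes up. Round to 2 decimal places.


Volume of A = 8 L
Volume of B = 15 L
Total volume = 8 + 15 = 23 L
Percentage of A = (8/23) * 100
= 34.78%

34.78


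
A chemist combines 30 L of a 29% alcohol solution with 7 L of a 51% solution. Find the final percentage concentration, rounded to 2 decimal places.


Solute in mixture 1 = 29% of 30 L = 30*29/100 = 87/10 L
Solute in mixture 2 = 51% of 7 L = 7*51/100 = 357/100 L
Total solute = 87/10 + 357/100 = 1227/100 L
Total volume = 30 + 7 = 37 L
Final concentration = 1227/100/37 * 100 = 33.16%

33.16


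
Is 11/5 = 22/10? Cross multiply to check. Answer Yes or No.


Cross multiply to check 11/5 = 22/10
Left cross product: 11 * 10 = 110
Right cross product: 5 * 22 = 110
110 = 110
Equal, so proportions match => Yes

Yes


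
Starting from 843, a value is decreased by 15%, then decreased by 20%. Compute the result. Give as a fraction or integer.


Start: 843
Step 1: decrease by 15% => multiply by 85/100
  843 * 85/100 = 14331/20
Step 2: decrease by 20% => multiply by 80/100
  14331/20 * 80/100 = 14331/25
Final value = 14331/25

14331/25


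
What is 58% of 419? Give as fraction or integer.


Compute 58% of 419
Convert percentage: 58% = 58/100
Multiply: 419 * 58/100
= 24302/100
= 12151/50

12151/50


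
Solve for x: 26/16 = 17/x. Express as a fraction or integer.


Setting up: 26/16 = 17/x
Cross multiply: 26 * x = 16 * 17
26x = 272
x = 272/26
x = 136/13

136/13


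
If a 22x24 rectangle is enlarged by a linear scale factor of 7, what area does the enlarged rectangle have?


Original dimensions: 22 x 24
Enlargement factor = 7
New width = 22 * 7 = 154
New height = 24 * 7 = 168
New area = 154 * 168 = 25872

25872


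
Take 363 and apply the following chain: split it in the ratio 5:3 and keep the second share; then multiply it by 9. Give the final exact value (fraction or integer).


Start with 363.
Step 1: Split 5:3, second share = 363 * 3/8 = 1089/8
Step 2: Multiply by 9: 1089/8 * 9 = 9801/8
Final result = 9801/8

9801/8


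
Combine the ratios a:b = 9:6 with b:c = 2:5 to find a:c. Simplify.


Given a:b = 9:6 and b:c = 2:5
Make b consistent. Multiply first ratio by 2: a:b = 18:12
Multiply second ratio by 6: b:c = 12:30
Now b = 12 in both, so a:b:c = 18:12:30
Therefore a:c = 18:30
Simplify by GCD: a:c = 3:5

3:5


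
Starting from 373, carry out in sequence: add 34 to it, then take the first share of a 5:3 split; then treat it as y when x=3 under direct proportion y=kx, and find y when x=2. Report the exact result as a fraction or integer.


Start with 373.
Step 1: Add 34: 373+34=407; split 5:3 first = 407*5/8 = 2035/8
Step 2: Direct prop: k = (2035/8)/3; new y = k*2 = 2035/8*2/3 = 2035/12
Final result = 2035/12

2035/12


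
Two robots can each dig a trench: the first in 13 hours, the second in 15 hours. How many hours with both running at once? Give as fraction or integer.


Rate of A = 1/13 job per hour
Rate of B = 1/15 job per hour
Combined rate = 1/13 + 1/15
Find common denominator: (15 + 13)/(13*15) = 28/195
Combined rate = 28/195 job per hour
Time together = 1 / (28/195) = 195/28 hours

195/28


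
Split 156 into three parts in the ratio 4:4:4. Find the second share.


Ratio = 4:4:4
Total parts = 4 + 4 + 4 = 12
Value per part = 156 / 12 = 13
First share = 4 * 13 = 52
Middle share = 4 * 13 = 52
Third share = 4 * 13 = 52

52


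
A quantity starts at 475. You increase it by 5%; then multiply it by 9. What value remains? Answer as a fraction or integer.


Start with 475.
Step 1: Increase by 5%: 475 * 105/100 = 1995/4
Step 2: Multiply by 9: 1995/4 * 9 = 17955/4
Final result = 17955/4

17955/4


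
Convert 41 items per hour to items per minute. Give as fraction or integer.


Converting from per hour to per minute
Rate = 41 items per hour
Divide by 60: 41/60
= 41/60 items per minute

41/60


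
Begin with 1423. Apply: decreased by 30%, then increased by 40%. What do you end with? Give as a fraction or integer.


Start: 1423
Step 1: decrease by 30% => multiply by 70/100
  1423 * 70/100 = 9961/10
Step 2: increase by 40% => multiply by 140/100
  9961/10 * 140/100 = 69727/50
Final value = 69727/50

69727/50


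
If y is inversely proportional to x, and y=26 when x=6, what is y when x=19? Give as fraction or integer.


Inverse proportion: y = k/x
Find k: k = 6 * 26 = 156
Compute y at x=19: y = 156/19
y = 156/19

156/19


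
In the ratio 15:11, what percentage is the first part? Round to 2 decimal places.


Total parts = 15 + 11 = 26
First part fraction = 15/26
Percentage = (15/26) * 100
= 0.576923 * 100
= 57.69%

57.69


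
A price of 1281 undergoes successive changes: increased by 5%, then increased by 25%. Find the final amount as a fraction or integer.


Start: 1281
Step 1: increase by 5% => multiply by 105/100
  1281 * 105/100 = 26901/20
Step 2: increase by 25% => multiply by 125/100
  26901/20 * 125/100 = 26901/16
Final value = 26901/16

26901/16


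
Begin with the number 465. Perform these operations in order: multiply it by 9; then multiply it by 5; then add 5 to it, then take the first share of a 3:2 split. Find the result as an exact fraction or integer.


Start with 465.
Step 1: Multiply by 9: 465 * 9 = 4185
Step 2: Multiply by 5: 4185 * 5 = 20925
Step 3: Add 5: 20925+5=20930; split 3:2 first = 20930*3/5 = 12558
Final result = 12558

12558


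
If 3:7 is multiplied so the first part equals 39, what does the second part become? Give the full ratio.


Original ratio: 3:7
First term target: 39
Scale factor = 39 / 3 = 13
Multiply second term: 7 * 13 = 91
Equivalent ratio = 39:91

39:91


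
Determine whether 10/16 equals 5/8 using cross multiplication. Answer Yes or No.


Cross multiply to check 10/16 = 5/8
Left cross product: 10 * 8 = 80
Right cross product: 16 * 5 = 80
80 = 80
Equal, so proportions match => Yes

Yes


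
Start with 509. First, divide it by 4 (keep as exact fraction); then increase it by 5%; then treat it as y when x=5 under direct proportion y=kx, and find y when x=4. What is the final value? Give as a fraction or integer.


Start with 509.
Step 1: Divide by 4: 509 / 4 = 509/4
Step 2: Increase by 5%: 509/4 * 105/100 = 10689/80
Step 3: Direct prop: k = (10689/80)/5; new y = k*4 = 10689/80*4/5 = 10689/100
Final result = 10689/100

10689/100


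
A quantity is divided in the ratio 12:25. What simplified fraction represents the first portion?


Total parts = 12 + 25 = 37
First part fraction = 12/37
Simplify: 12/37 = 12/37

12/37


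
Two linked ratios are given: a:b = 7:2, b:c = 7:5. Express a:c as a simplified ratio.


Given a:b = 7:2 and b:c = 7:5
Make b consistent. Multiply first ratio by 7: a:b = 49:14
Multiply second ratio by 2: b:c = 14:10
Now b = 14 in both, so a:b:c = 49:14:10
Therefore a:c = 49:10
Simplify by GCD: a:c = 49:10

49:10


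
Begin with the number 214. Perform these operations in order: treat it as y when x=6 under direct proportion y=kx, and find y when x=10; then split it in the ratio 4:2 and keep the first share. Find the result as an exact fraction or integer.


Start with 214.
Step 1: Direct prop: k = (214)/6; new y = k*10 = 214*10/6 = 1070/3
Step 2: Split 4:2, first share = 1070/3 * 4/6 = 2140/9
Final result = 2140/9

2140/9


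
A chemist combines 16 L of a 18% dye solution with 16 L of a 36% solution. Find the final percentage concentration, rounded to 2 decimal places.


Solute in mixture 1 = 18% of 16 L = 16*18/100 = 72/25 L
Solute in mixture 2 = 36% of 16 L = 16*36/100 = 144/25 L
Total solute = 72/25 + 144/25 = 216/25 L
Total volume = 16 + 16 = 32 L
Final concentration = 216/25/32 * 100 = 27.00%

27.00


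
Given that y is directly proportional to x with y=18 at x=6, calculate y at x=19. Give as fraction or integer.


Direct proportion: y = kx
Find k: k = 18/6 = 3
Compute y at x=19: y = 3 * 19
y = 57

57


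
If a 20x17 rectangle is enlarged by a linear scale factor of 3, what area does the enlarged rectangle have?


Original dimensions: 20 x 17
Enlargement factor = 3
New width = 20 * 3 = 60
New height = 17 * 3 = 51
New area = 60 * 51 = 3060

3060


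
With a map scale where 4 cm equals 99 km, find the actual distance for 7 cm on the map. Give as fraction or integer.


Map scale: 4 cm = 99 km
Measured distance on map = 7 cm
Set up proportion: 7 * 99 / 4
= 693 / 4
= 693/4 km

693/4


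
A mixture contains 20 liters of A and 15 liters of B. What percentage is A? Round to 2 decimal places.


Volume of A = 20 L
Volume of B = 15 L
Total volume = 20 + 15 = 35 L
Percentage of A = (20/35) * 100
= 57.14%

57.14


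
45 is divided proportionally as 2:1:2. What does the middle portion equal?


Ratio = 2:1:2
Total parts = 2 + 1 + 2 = 5
Value per part = 45 / 5 = 9
First share = 2 * 9 = 18
Middle share = 1 * 9 = 9
Third share = 2 * 9 = 18

9


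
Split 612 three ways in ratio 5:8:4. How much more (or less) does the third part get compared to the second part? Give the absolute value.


Total parts = 5 + 8 + 4 = 17
Value per part = 612 / 17 = 36
Shares: 5*36=180, 8*36=288, 4*36=144
Third share = 144, second share = 288
Difference = |144 - 288| = 144

144


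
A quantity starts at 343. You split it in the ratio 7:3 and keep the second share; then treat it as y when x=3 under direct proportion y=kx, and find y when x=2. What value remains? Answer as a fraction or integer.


Start with 343.
Step 1: Split 7:3, second share = 343 * 3/10 = 1029/10
Step 2: Direct prop: k = (1029/10)/3; new y = k*2 = 1029/10*2/3 = 343/5
Final result = 343/5

343/5


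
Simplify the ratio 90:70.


Find GCD(90, 70)
GCD = 10
Divide both by 10: 90/10 = 9, 70/10 = 7
Simplified ratio = 9:7

9:7


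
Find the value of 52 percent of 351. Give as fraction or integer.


Compute 52% of 351
Convert percentage: 52% = 52/100
Multiply: 351 * 52/100
= 18252/100
= 4563/25

4563/25


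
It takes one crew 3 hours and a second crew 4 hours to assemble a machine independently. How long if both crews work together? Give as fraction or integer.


Rate of A = 1/3 job per hour
Rate of B = 1/4 job per hour
Combined rate = 1/3 + 1/4
Find common denominator: (4 + 3)/(3*4) = 7/12
Combined rate = 7/12 job per hour
Time together = 1 / (7/12) = 12/7 hours

12/7


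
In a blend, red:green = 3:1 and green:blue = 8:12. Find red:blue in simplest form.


Given a:b = 3:1 and b:c = 8:12
Make b consistent. Multiply first ratio by 8: a:b = 24:8
Multiply second ratio by 1: b:c = 8:12
Now b = 8 in both, so a:b:c = 24:8:12
Therefore a:c = 24:12
Simplify by GCD: a:c = 2:1

2:1


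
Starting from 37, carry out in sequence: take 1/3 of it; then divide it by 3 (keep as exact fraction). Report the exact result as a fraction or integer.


Start with 37.
Step 1: Take 1/3: 37 * 1/3 = 37/3
Step 2: Divide by 3: 37/3 / 3 = 37/9
Final result = 37/9

37/9


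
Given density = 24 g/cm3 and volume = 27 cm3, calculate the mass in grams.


Using mass = density * volume
Density = 24 g/cm3
Volume = 27 cm3
Mass = 24 * 27
= 648 g

648


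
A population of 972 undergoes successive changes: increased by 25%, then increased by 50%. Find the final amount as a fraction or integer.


Start: 972
Step 1: increase by 25% => multiply by 125/100
  972 * 125/100 = 1215
Step 2: increase by 50% => multiply by 150/100
  1215 * 150/100 = 3645/2
Final value = 3645/2

3645/2


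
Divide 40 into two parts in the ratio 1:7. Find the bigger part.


Total parts = 1 + 7 = 8
Value per part = 40 / 8 = 5
First share = 1 * 5 = 5
Second share = 7 * 5 = 35
Larger share = 35

35


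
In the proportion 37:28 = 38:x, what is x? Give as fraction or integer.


Setting up: 37/28 = 38/x
Cross multiply: 37 * x = 28 * 38
37x = 1064
x = 1064/37
x = 1064/37

1064/37


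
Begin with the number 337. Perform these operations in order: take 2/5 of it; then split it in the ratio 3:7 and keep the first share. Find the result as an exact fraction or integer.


Start with 337.
Step 1: Take 2/5: 337 * 2/5 = 674/5
Step 2: Split 3:7, first share = 674/5 * 3/10 = 1011/25
Final result = 1011/25

1011/25


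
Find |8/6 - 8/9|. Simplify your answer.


Simplify: 8/6 = 4/3 and 8/9 = 8/9
Find common denominator: LCD = 9
Convert: 12/9 and 8/9
Difference = |12 - 8|/9 = 4/9
Simplified = 4/9

4/9


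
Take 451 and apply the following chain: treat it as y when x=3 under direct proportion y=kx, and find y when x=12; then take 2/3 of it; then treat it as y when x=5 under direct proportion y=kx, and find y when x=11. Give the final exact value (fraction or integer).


Start with 451.
Step 1: Direct prop: k = (451)/3; new y = k*12 = 451*12/3 = 1804
Step 2: Take 2/3: 1804 * 2/3 = 3608/3
Step 3: Direct prop: k = (3608/3)/5; new y = k*11 = 3608/3*11/5 = 39688/15
Final result = 39688/15

39688/15


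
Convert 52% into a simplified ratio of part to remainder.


Part = 52%, Remainder = 48%
Ratio = 52:48
GCD(52, 48) = 4
Simplify: 13:12 = 13:12

13:12


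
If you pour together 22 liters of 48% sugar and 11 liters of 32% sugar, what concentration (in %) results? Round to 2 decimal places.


Solute in mixture 1 = 48% of 22 L = 22*48/100 = 264/25 L
Solute in mixture 2 = 32% of 11 L = 11*32/100 = 88/25 L
Total solute = 264/25 + 88/25 = 352/25 L
Total volume = 22 + 11 = 33 L
Final concentration = 352/25/33 * 100 = 42.67%

42.67


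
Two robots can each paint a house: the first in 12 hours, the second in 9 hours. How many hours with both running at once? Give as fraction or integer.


Rate of A = 1/12 job per hour
Rate of B = 1/9 job per hour
Combined rate = 1/12 + 1/9
Find common denominator: (9 + 12)/(12*9) = 21/108
Combined rate = 7/36 job per hour
Time together = 1 / (7/36) = 36/7 hours

36/7


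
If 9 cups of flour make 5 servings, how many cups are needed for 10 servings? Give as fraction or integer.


Original: 9 cups for 5 servings
Target servings = 10
Scaling factor = 10/5
New amount = 9 * 10/5
= 90/5
= 18 cups

18


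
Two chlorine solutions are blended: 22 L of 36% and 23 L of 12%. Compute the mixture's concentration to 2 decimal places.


Solute in mixture 1 = 36% of 22 L = 22*36/100 = 198/25 L
Solute in mixture 2 = 12% of 23 L = 23*12/100 = 69/25 L
Total solute = 198/25 + 69/25 = 267/25 L
Total volume = 22 + 23 = 45 L
Final concentration = 267/25/45 * 100 = 23.73%

23.73


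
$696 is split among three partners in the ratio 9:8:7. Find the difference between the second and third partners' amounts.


Total parts = 9 + 8 + 7 = 24
Value per part = 696 / 24 = 29
Shares: 9*29=261, 8*29=232, 7*29=203
Second share = 232, third share = 203
Difference = |232 - 203| = 29

29


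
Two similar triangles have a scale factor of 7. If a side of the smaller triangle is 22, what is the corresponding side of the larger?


Similar triangles have proportional sides
Scale factor = 7
Smaller side = 22
Corresponding larger side = 22 * 7
= 154

154


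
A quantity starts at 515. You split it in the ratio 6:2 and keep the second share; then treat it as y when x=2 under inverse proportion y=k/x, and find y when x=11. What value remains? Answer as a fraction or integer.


Start with 515.
Step 1: Split 6:2, second share = 515 * 2/8 = 515/4
Step 2: Inverse prop: k = (515/4)*2; new y = k/11 = 515/4*2/11 = 515/22
Final result = 515/22

515/22


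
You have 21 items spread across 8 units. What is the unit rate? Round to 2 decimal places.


Total items = 21
Number of units = 8
Unit rate = 21 / 8
= 2.63 items per unit

2.63


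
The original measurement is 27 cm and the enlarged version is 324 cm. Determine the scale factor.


Original length = 27 cm
Scaled length = 324 cm
Scale factor = 324 / 27
= 12

12


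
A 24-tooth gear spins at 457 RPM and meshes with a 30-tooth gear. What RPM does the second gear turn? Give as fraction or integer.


Gear ratio: teeth_A * RPM_A = teeth_B * RPM_B
24 * 457 = 30 * RPM_B
10968 = 30 * RPM_B
RPM_B = 10968 / 30
RPM_B = 1828/5

1828/5


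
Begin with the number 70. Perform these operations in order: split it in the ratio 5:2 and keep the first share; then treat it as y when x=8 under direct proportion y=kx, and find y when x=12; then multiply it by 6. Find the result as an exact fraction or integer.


Start with 70.
Step 1: Split 5:2, first share = 70 * 5/7 = 50
Step 2: Direct prop: k = (50)/8; new y = k*12 = 50*12/8 = 75
Step 3: Multiply by 6: 75 * 6 = 450
Final result = 450

450


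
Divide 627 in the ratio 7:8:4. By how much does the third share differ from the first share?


Total parts = 7 + 8 + 4 = 19
Value per part = 627 / 19 = 33
Shares: 7*33=231, 8*33=264, 4*33=132
Third share = 132, first share = 231
Difference = |132 - 231| = 99

99


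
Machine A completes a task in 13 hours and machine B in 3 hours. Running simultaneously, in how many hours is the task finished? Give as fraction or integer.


Rate of A = 1/13 job per hour
Rate of B = 1/3 job per hour
Combined rate = 1/13 + 1/3
Find common denominator: (3 + 13)/(13*3) = 16/39
Combined rate = 16/39 job per hour
Time together = 1 / (16/39) = 39/16 hours

39/16


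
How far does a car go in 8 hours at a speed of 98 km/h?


Using distance = speed * time
Speed = 98 km/h
Time = 8 hours
Distance = 98 * 8
= 784 km

784


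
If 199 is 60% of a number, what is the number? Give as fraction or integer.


Given: 199 is 60% of the whole
Set up: 199 = 60/100 * whole
whole = 199 * 100 / 60
whole = 19900 / 60
whole = 995/3

995/3


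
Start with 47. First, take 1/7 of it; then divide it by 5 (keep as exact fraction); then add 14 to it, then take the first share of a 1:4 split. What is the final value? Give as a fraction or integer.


Start with 47.
Step 1: Take 1/7: 47 * 1/7 = 47/7
Step 2: Divide by 5: 47/7 / 5 = 47/35
Step 3: Add 14: 47/35+14=537/35; split 1:4 first = 537/35*1/5 = 537/175
Final result = 537/175

537/175


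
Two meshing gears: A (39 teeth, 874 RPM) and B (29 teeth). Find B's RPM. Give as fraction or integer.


Gear ratio: teeth_A * RPM_A = teeth_B * RPM_B
39 * 874 = 29 * RPM_B
34086 = 29 * RPM_B
RPM_B = 34086 / 29
RPM_B = 34086/29

34086/29


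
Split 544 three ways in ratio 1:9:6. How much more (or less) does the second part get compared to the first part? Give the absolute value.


Total parts = 1 + 9 + 6 = 16
Value per part = 544 / 16 = 34
Shares: 1*34=34, 9*34=306, 6*34=204
Second share = 306, first share = 34
Difference = |306 - 34| = 272

272


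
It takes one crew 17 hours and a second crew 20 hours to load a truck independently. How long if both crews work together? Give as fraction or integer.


Rate of A = 1/17 job per hour
Rate of B = 1/20 job per hour
Combined rate = 1/17 + 1/20
Find common denominator: (20 + 17)/(17*20) = 37/340
Combined rate = 37/340 job per hour
Time together = 1 / (37/340) = 340/37 hours

340/37


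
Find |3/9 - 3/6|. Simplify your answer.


Simplify: 3/9 = 1/3 and 3/6 = 1/2
Find common denominator: LCD = 6
Convert: 2/6 and 3/6
Difference = |2 - 3|/6 = 1/6
Simplified = 1/6

1/6


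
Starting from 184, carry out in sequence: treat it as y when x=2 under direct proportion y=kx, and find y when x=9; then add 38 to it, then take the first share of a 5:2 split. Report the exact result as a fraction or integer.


Start with 184.
Step 1: Direct prop: k = (184)/2; new y = k*9 = 184*9/2 = 828
Step 2: Add 38: 828+38=866; split 5:2 first = 866*5/7 = 4330/7
Final result = 4330/7

4330/7


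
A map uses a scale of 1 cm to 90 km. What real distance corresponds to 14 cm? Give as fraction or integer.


Map scale: 1 cm = 90 km
Measured distance on map = 14 cm
Set up proportion: 14 * 90 / 1
= 1260 / 1
= 1260 km

1260


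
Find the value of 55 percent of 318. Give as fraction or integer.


Compute 55% of 318
Convert percentage: 55% = 55/100
Multiply: 318 * 55/100
= 17490/100
= 1749/10

1749/10


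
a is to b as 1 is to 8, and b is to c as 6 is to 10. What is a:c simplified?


Given a:b = 1:8 and b:c = 6:10
Make b consistent. Multiply first ratio by 6: a:b = 6:48
Multiply second ratio by 8: b:c = 48:80
Now b = 48 in both, so a:b:c = 6:48:80
Therefore a:c = 6:80
Simplify by GCD: a:c = 3:40

3:40


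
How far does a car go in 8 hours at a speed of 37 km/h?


Using distance = speed * time
Speed = 37 km/h
Time = 8 hours
Distance = 37 * 8
= 296 km

296


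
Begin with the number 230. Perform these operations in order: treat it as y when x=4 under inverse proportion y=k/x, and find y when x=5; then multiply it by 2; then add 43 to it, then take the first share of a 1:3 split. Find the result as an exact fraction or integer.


Start with 230.
Step 1: Inverse prop: k = (230)*4; new y = k/5 = 230*4/5 = 184
Step 2: Multiply by 2: 184 * 2 = 368
Step 3: Add 43: 368+43=411; split 1:3 first = 411*1/4 = 411/4
Final result = 411/4

411/4


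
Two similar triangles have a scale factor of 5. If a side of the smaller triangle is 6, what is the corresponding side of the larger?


Similar triangles have proportional sides
Scale factor = 5
Smaller side = 6
Corresponding larger side = 6 * 5
= 30

30


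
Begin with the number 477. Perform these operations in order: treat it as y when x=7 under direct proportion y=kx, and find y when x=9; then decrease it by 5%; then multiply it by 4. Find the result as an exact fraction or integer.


Start with 477.
Step 1: Direct prop: k = (477)/7; new y = k*9 = 477*9/7 = 4293/7
Step 2: Decrease by 5%: 4293/7 * 95/100 = 81567/140
Step 3: Multiply by 4: 81567/140 * 4 = 81567/35
Final result = 81567/35

81567/35


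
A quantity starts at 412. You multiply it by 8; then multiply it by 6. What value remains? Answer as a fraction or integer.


Start with 412.
Step 1: Multiply by 8: 412 * 8 = 3296
Step 2: Multiply by 6: 3296 * 6 = 19776
Final result = 19776

19776


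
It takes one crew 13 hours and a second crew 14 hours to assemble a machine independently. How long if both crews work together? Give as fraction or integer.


Rate of A = 1/13 job per hour
Rate of B = 1/14 job per hour
Combined rate = 1/13 + 1/14
Find common denominator: (14 + 13)/(13*14) = 27/182
Combined rate = 27/182 job per hour
Time together = 1 / (27/182) = 182/27 hours

182/27


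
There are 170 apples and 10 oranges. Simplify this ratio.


Find GCD(170, 10)
GCD = 10
Divide both by 10: 170/10 = 17, 10/10 = 1
Simplified ratio = 17:1

17:1


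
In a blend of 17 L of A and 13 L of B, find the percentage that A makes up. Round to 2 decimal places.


Volume of A = 17 L
Volume of B = 13 L
Total volume = 17 + 13 = 30 L
Percentage of A = (17/30) * 100
= 56.67%

56.67


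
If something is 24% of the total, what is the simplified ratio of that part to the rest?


Part = 24%, Remainder = 76%
Ratio = 24:76
GCD(24, 76) = 4
Simplify: 6:19 = 6:19

6:19


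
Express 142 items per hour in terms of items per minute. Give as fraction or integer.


Converting from per hour to per minute
Rate = 142 items per hour
Divide by 60: 142/60
= 71/30 items per minute

71/30


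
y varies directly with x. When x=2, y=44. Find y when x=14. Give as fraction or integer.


Direct proportion: y = kx
Find k: k = 44/2 = 22
Compute y at x=14: y = 22 * 14
y = 308

308


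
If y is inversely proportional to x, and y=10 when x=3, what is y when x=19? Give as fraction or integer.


Inverse proportion: y = k/x
Find k: k = 3 * 10 = 30
Compute y at x=19: y = 30/19
y = 30/19

30/19


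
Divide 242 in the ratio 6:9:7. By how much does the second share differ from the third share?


Total parts = 6 + 9 + 7 = 22
Value per part = 242 / 22 = 11
Shares: 6*11=66, 9*11=99, 7*11=77
Second share = 99, third share = 77
Difference = |99 - 77| = 22

22


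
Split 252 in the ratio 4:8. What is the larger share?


Total parts = 4 + 8 = 12
Value per part = 252 / 12 = 21
First share = 4 * 21 = 84
Second share = 8 * 21 = 168
Larger share = 168

168


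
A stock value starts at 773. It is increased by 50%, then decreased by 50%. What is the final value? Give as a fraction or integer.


Start: 773
Step 1: increase by 50% => multiply by 150/100
  773 * 150/100 = 2319/2
Step 2: decrease by 50% => multiply by 50/100
  2319/2 * 50/100 = 2319/4
Final value = 2319/4

2319/4


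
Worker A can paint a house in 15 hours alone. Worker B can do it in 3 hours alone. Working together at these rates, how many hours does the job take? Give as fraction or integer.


Rate of A = 1/15 job per hour
Rate of B = 1/3 job per hour
Combined rate = 1/15 + 1/3
Find common denominator: (3 + 15)/(15*3) = 18/45
Combined rate = 2/5 job per hour
Time together = 1 / (2/5) = 5/2 hours

5/2


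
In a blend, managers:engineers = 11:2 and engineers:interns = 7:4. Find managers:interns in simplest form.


Given a:b = 11:2 and b:c = 7:4
Make b consistent. Multiply first ratio by 7: a:b = 77:14
Multiply second ratio by 2: b:c = 14:8
Now b = 14 in both, so a:b:c = 77:14:8
Therefore a:c = 77:8
Simplify by GCD: a:c = 77:8

77:8


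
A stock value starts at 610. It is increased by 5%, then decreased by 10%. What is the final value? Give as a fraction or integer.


Start: 610
Step 1: increase by 5% => multiply by 105/100
  610 * 105/100 = 1281/2
Step 2: decrease by 10% => multiply by 90/100
  1281/2 * 90/100 = 11529/20
Final value = 11529/20

11529/20


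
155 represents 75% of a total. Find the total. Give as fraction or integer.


Given: 155 is 75% of the whole
Set up: 155 = 75/100 * whole
whole = 155 * 100 / 75
whole = 15500 / 75
whole = 620/3

620/3


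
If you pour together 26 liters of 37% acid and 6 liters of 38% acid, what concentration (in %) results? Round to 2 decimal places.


Solute in mixture 1 = 37% of 26 L = 26*37/100 = 481/50 L
Solute in mixture 2 = 38% of 6 L = 6*38/100 = 57/25 L
Total solute = 481/50 + 57/25 = 119/10 L
Total volume = 26 + 6 = 32 L
Final concentration = 119/10/32 * 100 = 37.19%

37.19


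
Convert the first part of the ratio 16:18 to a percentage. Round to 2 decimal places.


Total parts = 16 + 18 = 34
First part fraction = 16/34
Percentage = (16/34) * 100
= 0.470588 * 100
= 47.06%

47.06


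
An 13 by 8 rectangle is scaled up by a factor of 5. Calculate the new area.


Original dimensions: 13 x 8
Enlargement factor = 5
New width = 13 * 5 = 65
New height = 8 * 5 = 40
New area = 65 * 40 = 2600

2600


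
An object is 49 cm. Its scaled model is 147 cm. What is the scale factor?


Original length = 49 cm
Scaled length = 147 cm
Scale factor = 147 / 49
= 3

3


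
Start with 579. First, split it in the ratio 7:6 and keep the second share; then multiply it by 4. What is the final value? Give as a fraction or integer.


Start with 579.
Step 1: Split 7:6, second share = 579 * 6/13 = 3474/13
Step 2: Multiply by 4: 3474/13 * 4 = 13896/13
Final result = 13896/13

13896/13


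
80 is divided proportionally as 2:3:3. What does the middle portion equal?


Ratio = 2:3:3
Total parts = 2 + 3 + 3 = 8
Value per part = 80 / 8 = 10
First share = 2 * 10 = 20
Middle share = 3 * 10 = 30
Third share = 3 * 10 = 30

30


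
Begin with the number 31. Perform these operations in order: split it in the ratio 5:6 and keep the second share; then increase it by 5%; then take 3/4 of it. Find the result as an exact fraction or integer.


Start with 31.
Step 1: Split 5:6, second share = 31 * 6/11 = 186/11
Step 2: Increase by 5%: 186/11 * 105/100 = 1953/110
Step 3: Take 3/4: 1953/110 * 3/4 = 5859/440
Final result = 5859/440

5859/440


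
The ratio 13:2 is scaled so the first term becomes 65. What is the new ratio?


Original ratio: 13:2
First term target: 65
Scale factor = 65 / 13 = 5
Multiply second term: 2 * 5 = 10
Equivalent ratio = 65:10

65:10


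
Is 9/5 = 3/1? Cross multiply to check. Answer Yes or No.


Cross multiply to check 9/5 = 3/1
Left cross product: 9 * 1 = 9
Right cross product: 5 * 3 = 15
9 != 15
Not equal, so proportions differ => No

No


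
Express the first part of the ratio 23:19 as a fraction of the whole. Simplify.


Total parts = 23 + 19 = 42
First part fraction = 23/42
Simplify: 23/42 = 23/42

23/42


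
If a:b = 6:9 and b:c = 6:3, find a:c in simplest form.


Given a:b = 6:9 and b:c = 6:3
Make b consistent. Multiply first ratio by 6: a:b = 36:54
Multiply second ratio by 9: b:c = 54:27
Now b = 54 in both, so a:b:c = 36:54:27
Therefore a:c = 36:27
Simplify by GCD: a:c = 4:3

4:3


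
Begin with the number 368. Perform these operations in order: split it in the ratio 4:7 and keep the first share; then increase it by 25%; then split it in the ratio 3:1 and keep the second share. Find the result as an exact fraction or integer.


Start with 368.
Step 1: Split 4:7, first share = 368 * 4/11 = 1472/11
Step 2: Increase by 25%: 1472/11 * 125/100 = 1840/11
Step 3: Split 3:1, second share = 1840/11 * 1/4 = 460/11
Final result = 460/11

460/11


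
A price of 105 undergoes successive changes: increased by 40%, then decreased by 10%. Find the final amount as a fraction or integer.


Start: 105
Step 1: increase by 40% => multiply by 140/100
  105 * 140/100 = 147
Step 2: decrease by 10% => multiply by 90/100
  147 * 90/100 = 1323/10
Final value = 1323/10

1323/10


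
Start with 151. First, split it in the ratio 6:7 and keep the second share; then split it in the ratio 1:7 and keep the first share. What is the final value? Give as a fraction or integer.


Start with 151.
Step 1: Split 6:7, second share = 151 * 7/13 = 1057/13
Step 2: Split 1:7, first share = 1057/13 * 1/8 = 1057/104
Final result = 1057/104

1057/104


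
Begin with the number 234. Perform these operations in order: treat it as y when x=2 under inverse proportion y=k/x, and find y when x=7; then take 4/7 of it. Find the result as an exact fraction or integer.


Start with 234.
Step 1: Inverse prop: k = (234)*2; new y = k/7 = 234*2/7 = 468/7
Step 2: Take 4/7: 468/7 * 4/7 = 1872/49
Final result = 1872/49

1872/49


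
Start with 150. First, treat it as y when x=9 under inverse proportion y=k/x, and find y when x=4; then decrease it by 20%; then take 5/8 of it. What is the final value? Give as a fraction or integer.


Start with 150.
Step 1: Inverse prop: k = (150)*9; new y = k/4 = 150*9/4 = 675/2
Step 2: Decrease by 20%: 675/2 * 80/100 = 270
Step 3: Take 5/8: 270 * 5/8 = 675/4
Final result = 675/4

675/4


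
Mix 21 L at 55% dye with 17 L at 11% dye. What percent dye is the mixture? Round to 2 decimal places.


Solute in mixture 1 = 55% of 21 L = 21*55/100 = 231/20 L
Solute in mixture 2 = 11% of 17 L = 17*11/100 = 187/100 L
Total solute = 231/20 + 187/100 = 671/50 L
Total volume = 21 + 17 = 38 L
Final concentration = 671/50/38 * 100 = 35.32%

35.32


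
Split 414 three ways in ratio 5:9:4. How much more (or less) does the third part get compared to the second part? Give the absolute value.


Total parts = 5 + 9 + 4 = 18
Value per part = 414 / 18 = 23
Shares: 5*23=115, 9*23=207, 4*23=92
Third share = 92, second share = 207
Difference = |92 - 207| = 115

115


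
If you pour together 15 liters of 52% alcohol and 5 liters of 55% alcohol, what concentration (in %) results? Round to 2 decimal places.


Solute in mixture 1 = 52% of 15 L = 15*52/100 = 39/5 L
Solute in mixture 2 = 55% of 5 L = 5*55/100 = 11/4 L
Total solute = 39/5 + 11/4 = 211/20 L
Total volume = 15 + 5 = 20 L
Final concentration = 211/20/20 * 100 = 52.75%

52.75


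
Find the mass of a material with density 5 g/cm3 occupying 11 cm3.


Using mass = density * volume
Density = 5 g/cm3
Volume = 11 cm3
Mass = 5 * 11
= 55 g

55


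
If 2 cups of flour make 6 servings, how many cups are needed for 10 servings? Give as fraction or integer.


Original: 2 cups for 6 servings
Target servings = 10
Scaling factor = 10/6
New amount = 2 * 10/6
= 20/6
= 10/3 cups

10/3


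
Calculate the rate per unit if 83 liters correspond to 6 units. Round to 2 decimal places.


Total liters = 83
Number of units = 6
Unit rate = 83 / 6
= 13.83 liters per unit

13.83


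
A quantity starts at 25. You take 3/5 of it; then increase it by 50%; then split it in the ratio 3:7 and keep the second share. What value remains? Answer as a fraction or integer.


Start with 25.
Step 1: Take 3/5: 25 * 3/5 = 15
Step 2: Increase by 50%: 15 * 150/100 = 45/2
Step 3: Split 3:7, second share = 45/2 * 7/10 = 63/4
Final result = 63/4

63/4


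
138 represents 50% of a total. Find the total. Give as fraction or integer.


Given: 138 is 50% of the whole
Set up: 138 = 50/100 * whole
whole = 138 * 100 / 50
whole = 13800 / 50
whole = 276

276


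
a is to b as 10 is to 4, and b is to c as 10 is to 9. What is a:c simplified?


Given a:b = 10:4 and b:c = 10:9
Make b consistent. Multiply first ratio by 10: a:b = 100:40
Multiply second ratio by 4: b:c = 40:36
Now b = 40 in both, so a:b:c = 100:40:36
Therefore a:c = 100:36
Simplify by GCD: a:c = 25:9

25:9


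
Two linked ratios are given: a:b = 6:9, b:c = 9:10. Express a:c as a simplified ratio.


Given a:b = 6:9 and b:c = 9:10
Make b consistent. Multiply first ratio by 9: a:b = 54:81
Multiply second ratio by 9: b:c = 81:90
Now b = 81 in both, so a:b:c = 54:81:90
Therefore a:c = 54:90
Simplify by GCD: a:c = 3:5

3:5


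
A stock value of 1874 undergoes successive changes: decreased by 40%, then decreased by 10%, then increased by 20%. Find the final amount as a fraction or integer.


Start: 1874
Step 1: decrease by 40% => multiply by 60/100
  1874 * 60/100 = 5622/5
Step 2: decrease by 10% => multiply by 90/100
  5622/5 * 90/100 = 25299/25
Step 3: increase by 20% => multiply by 120/100
  25299/25 * 120/100 = 151794/125
Final value = 151794/125

151794/125


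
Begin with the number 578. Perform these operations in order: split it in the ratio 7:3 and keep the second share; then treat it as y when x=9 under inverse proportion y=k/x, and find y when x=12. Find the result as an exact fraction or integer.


Start with 578.
Step 1: Split 7:3, second share = 578 * 3/10 = 867/5
Step 2: Inverse prop: k = (867/5)*9; new y = k/12 = 867/5*9/12 = 2601/20
Final result = 2601/20

2601/20


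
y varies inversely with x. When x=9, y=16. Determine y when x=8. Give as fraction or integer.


Inverse proportion: y = k/x
Find k: k = 9 * 16 = 144
Compute y at x=8: y = 144/8
y = 18

18


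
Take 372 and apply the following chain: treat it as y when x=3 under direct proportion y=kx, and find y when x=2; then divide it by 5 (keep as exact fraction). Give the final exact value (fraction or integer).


Start with 372.
Step 1: Direct prop: k = (372)/3; new y = k*2 = 372*2/3 = 248
Step 2: Divide by 5: 248 / 5 = 248/5
Final result = 248/5

248/5


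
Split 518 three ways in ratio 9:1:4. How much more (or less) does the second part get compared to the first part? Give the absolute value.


Total parts = 9 + 1 + 4 = 14
Value per part = 518 / 14 = 37
Shares: 9*37=333, 1*37=37, 4*37=148
Second share = 37, first share = 333
Difference = |37 - 333| = 296

296


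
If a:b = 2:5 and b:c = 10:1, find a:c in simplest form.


Given a:b = 2:5 and b:c = 10:1
Make b consistent. Multiply first ratio by 10: a:b = 20:50
Multiply second ratio by 5: b:c = 50:5
Now b = 50 in both, so a:b:c = 20:50:5
Therefore a:c = 20:5
Simplify by GCD: a:c = 4:1

4:1


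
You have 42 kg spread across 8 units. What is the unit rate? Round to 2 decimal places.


Total kg = 42
Number of units = 8
Unit rate = 42 / 8
= 5.25 kg per unit

5.25


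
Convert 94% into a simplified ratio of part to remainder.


Part = 94%, Remainder = 6%
Ratio = 94:6
GCD(94, 6) = 2
Simplify: 47:3 = 47:3

47:3


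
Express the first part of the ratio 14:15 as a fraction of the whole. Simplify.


Total parts = 14 + 15 = 29
First part fraction = 14/29
Simplify: 14/29 = 14/29

14/29


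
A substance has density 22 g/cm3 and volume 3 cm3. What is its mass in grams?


Using mass = density * volume
Density = 22 g/cm3
Volume = 3 cm3
Mass = 22 * 3
= 66 g

66


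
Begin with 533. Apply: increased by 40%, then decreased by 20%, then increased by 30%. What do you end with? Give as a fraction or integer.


Start: 533
Step 1: increase by 40% => multiply by 140/100
  533 * 140/100 = 3731/5
Step 2: decrease by 20% => multiply by 80/100
  3731/5 * 80/100 = 14924/25
Step 3: increase by 30% => multiply by 130/100
  14924/25 * 130/100 = 97006/125
Final value = 97006/125

97006/125
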